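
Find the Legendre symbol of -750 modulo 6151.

1

Pull out -1: (-750/6151) = (-1/6151)·(750/6151). Since 6151 ≡ 3 (mod 4), (-1/6151) = -1. Now have -(750/6151).
Factor out 2: 750 = 2·375. Since 6151 ≡ 7 (mod 8), (2/6151) = +1. Now have -(375/6151).
Both 375 ≡ 3 and 6151 ≡ 3 (mod 4), so reciprocity gives (375/6151) = -(6151/375). Reduce: 6151 ≡ 151 (mod 375). Now have (151/375).
Both 151 ≡ 3 and 375 ≡ 3 (mod 4), so reciprocity gives (151/375) = -(375/151). Reduce: 375 ≡ 73 (mod 151). Now have -(73/151).
73 ≡ 1 (mod 4), so quadratic reciprocity gives (73/151) = (151/73). Reduce: 151 ≡ 5 (mod 73). Now have -(5/73).
5 ≡ 1 (mod 4), so quadratic reciprocity gives (5/73) = (73/5). Reduce: 73 ≡ 3 (mod 5). Now have -(3/5).
5 ≡ 1 (mod 4), so quadratic reciprocity gives (3/5) = (5/3). Reduce: 5 ≡ 2 (mod 3). Now have -(2/3).
Factor out 2: 2 = 2. Since 3 ≡ 3 (mod 8), (2/3) = -1. Now have (1/3).
(1/3) = 1. Collecting the sign factors: 1.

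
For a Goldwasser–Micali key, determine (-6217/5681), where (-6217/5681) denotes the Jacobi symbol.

(-6217/5681)
  = (6217/5681)    [5681 ≡ 1 mod 4 ⇒ (-1/5681) = +1]
  = (536/5681)    [6217 ≡ 536 mod 5681]
  = (67/5681)    [5681 ≡ 1 mod 8 ⇒ (2/5681)^3 = +1]
  = (5681/67)    [QR: 5681 ≡ 1 mod 4, sign kept]
  = (53/67)    [5681 ≡ 53 mod 67]
  = (67/53)    [QR: 53 ≡ 1 mod 4, sign kept]
  = (14/53)    [67 ≡ 14 mod 53]
  = -(7/53)    [53 ≡ 5 mod 8 ⇒ (2/53) = -1]
  = -(53/7)    [QR: 53 ≡ 1 mod 4, sign kept]
  = -(4/7)    [53 ≡ 4 mod 7]
  = -(1/7)    [7 ≡ 7 mod 8 ⇒ (2/7)^2 = +1]
  = -1    [(1/7) = 1]

-1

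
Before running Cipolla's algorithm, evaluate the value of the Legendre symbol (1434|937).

1

(1434|937)
  = (497|937)    [1434 ≡ 497 mod 937]
  = (937|497)    [QR: 497 ≡ 1 mod 4, sign kept]
  = (440|497)    [937 ≡ 440 mod 497]
  = (55|497)    [497 ≡ 1 mod 8 ⇒ (2|497)^3 = +1]
  = (497|55)    [QR: 497 ≡ 1 mod 4, sign kept]
  = (2|55)    [497 ≡ 2 mod 55]
  = (1|55)    [55 ≡ 7 mod 8 ⇒ (2|55) = +1]
  = 1    [(1|55) = 1]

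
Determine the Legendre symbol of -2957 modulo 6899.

(-2957|6899)
  = (3942|6899)    [-2957 ≡ 3942 mod 6899]
  = -(1971|6899)    [6899 ≡ 3 mod 8 ⇒ (2|6899) = -1]
  = (6899|1971)    [QR: both ≡ 3 mod 4, sign flips]
  = (986|1971)    [6899 ≡ 986 mod 1971]
  = -(493|1971)    [1971 ≡ 3 mod 8 ⇒ (2|1971) = -1]
  = -(1971|493)    [QR: 493 ≡ 1 mod 4, sign kept]
  = -(492|493)    [1971 ≡ 492 mod 493]
  = -(123|493)    [493 ≡ 5 mod 8 ⇒ (2|493)^2 = +1]
  = -(493|123)    [QR: 493 ≡ 1 mod 4, sign kept]
  = -(1|123)    [493 ≡ 1 mod 123]
  = -1    [(1|123) = 1]

-1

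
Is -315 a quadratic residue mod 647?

yes

(-315|647)
  = -(315|647)    [647 ≡ 3 mod 4 ⇒ (-1|647) = -1]
  = (647|315)    [QR: both ≡ 3 mod 4, sign flips]
  = (17|315)    [647 ≡ 17 mod 315]
  = (315|17)    [QR: 17 ≡ 1 mod 4, sign kept]
  = (9|17)    [315 ≡ 9 mod 17]
  = (17|9)    [QR: 9 ≡ 1 mod 4, sign kept]
  = (8|9)    [17 ≡ 8 mod 9]
  = (1|9)    [9 ≡ 1 mod 8 ⇒ (2|9)^3 = +1]
  = 1    [(1|9) = 1]
(-315|647) = 1, and 647 is prime, so -315 is a quadratic residue mod 647.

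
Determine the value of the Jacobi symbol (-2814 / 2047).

-1

(-2814 / 2047)
  = (1280 / 2047)    [-2814 ≡ 1280 mod 2047]
  = (5 / 2047)    [2047 ≡ 7 mod 8 ⇒ (2 / 2047)^8 = +1]
  = (2047 / 5)    [QR: 5 ≡ 1 mod 4, sign kept]
  = (2 / 5)    [2047 ≡ 2 mod 5]
  = -(1 / 5)    [5 ≡ 5 mod 8 ⇒ (2 / 5) = -1]
  = -1    [(1 / 5) = 1]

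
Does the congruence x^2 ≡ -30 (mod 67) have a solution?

(-30/67)
  = (37/67)    [-30 ≡ 37 mod 67]
  = (67/37)    [QR: 37 ≡ 1 mod 4, sign kept]
  = (30/37)    [67 ≡ 30 mod 37]
  = -(15/37)    [37 ≡ 5 mod 8 ⇒ (2/37) = -1]
  = -(37/15)    [QR: 37 ≡ 1 mod 4, sign kept]
  = -(7/15)    [37 ≡ 7 mod 15]
  = (15/7)    [QR: both ≡ 3 mod 4, sign flips]
  = (1/7)    [15 ≡ 1 mod 7]
  = 1    [(1/7) = 1]
The Legendre symbol is 1, so x^2 ≡ -30 (mod 67) has solution.

yes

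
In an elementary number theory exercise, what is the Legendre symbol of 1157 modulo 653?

-1

(1157/653)
  = (504/653)    [1157 ≡ 504 mod 653]
  = -(63/653)    [653 ≡ 5 mod 8 ⇒ (2/653)^3 = -1]
  = -(653/63)    [QR: 653 ≡ 1 mod 4, sign kept]
  = -(23/63)    [653 ≡ 23 mod 63]
  = (63/23)    [QR: both ≡ 3 mod 4, sign flips]
  = (17/23)    [63 ≡ 17 mod 23]
  = (23/17)    [QR: 17 ≡ 1 mod 4, sign kept]
  = (6/17)    [23 ≡ 6 mod 17]
  = (3/17)    [17 ≡ 1 mod 8 ⇒ (2/17) = +1]
  = (17/3)    [QR: 17 ≡ 1 mod 4, sign kept]
  = (2/3)    [17 ≡ 2 mod 3]
  = -(1/3)    [3 ≡ 3 mod 8 ⇒ (2/3) = -1]
  = -1    [(1/3) = 1]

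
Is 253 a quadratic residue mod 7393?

no

253 ≡ 1 (mod 4), so quadratic reciprocity gives (253/7393) = (7393/253). Reduce: 7393 ≡ 56 (mod 253). Now have (56/253).
Factor out 2: 56 = 2^3·7. Since 253 ≡ 5 (mod 8), (2/253) = -1, and (2/253)^3 = -1. Now have -(7/253).
253 ≡ 1 (mod 4), so quadratic reciprocity gives (7/253) = (253/7). Reduce: 253 ≡ 1 (mod 7). Now have -(1/7).
(1/7) = 1. Collecting the sign factors: -1.
(253/7393) = -1, and 7393 is prime, so 253 is not a quadratic residue mod 7393.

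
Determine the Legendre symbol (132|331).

Factor out 2: 132 = 2^2·33. Since 331 ≡ 3 (mod 8), (2|331) = -1, and (2|331)^2 = +1. Now have (33|331).
33 ≡ 1 (mod 4), so quadratic reciprocity gives (33|331) = (331|33). Reduce: 331 ≡ 1 (mod 33). Now have (1|33).
(1|33) = 1. Collecting the sign factors: 1.

1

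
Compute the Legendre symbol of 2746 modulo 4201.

-1

Factor out 2: 2746 = 2·1373. Since 4201 ≡ 1 (mod 8), (2/4201) = +1. Now have (1373/4201).
1373 ≡ 1 (mod 4), so quadratic reciprocity gives (1373/4201) = (4201/1373). Reduce: 4201 ≡ 82 (mod 1373). Now have (82/1373).
Factor out 2: 82 = 2·41. Since 1373 ≡ 5 (mod 8), (2/1373) = -1. Now have -(41/1373).
41 ≡ 1 (mod 4), so quadratic reciprocity gives (41/1373) = (1373/41). Reduce: 1373 ≡ 20 (mod 41). Now have -(20/41).
Factor out 2: 20 = 2^2·5. Since 41 ≡ 1 (mod 8), (2/41) = +1, and (2/41)^2 = +1. Now have -(5/41).
5 ≡ 1 (mod 4), so quadratic reciprocity gives (5/41) = (41/5). Reduce: 41 ≡ 1 (mod 5). Now have -(1/5).
(1/5) = 1. Collecting the sign factors: -1.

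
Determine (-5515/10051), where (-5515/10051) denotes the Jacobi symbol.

-1

(-5515/10051)
  = (4536/10051)    [-5515 ≡ 4536 mod 10051]
  = -(567/10051)    [10051 ≡ 3 mod 8 ⇒ (2/10051)^3 = -1]
  = (10051/567)    [QR: both ≡ 3 mod 4, sign flips]
  = (412/567)    [10051 ≡ 412 mod 567]
  = (103/567)    [567 ≡ 7 mod 8 ⇒ (2/567)^2 = +1]
  = -(567/103)    [QR: both ≡ 3 mod 4, sign flips]
  = -(52/103)    [567 ≡ 52 mod 103]
  = -(13/103)    [103 ≡ 7 mod 8 ⇒ (2/103)^2 = +1]
  = -(103/13)    [QR: 13 ≡ 1 mod 4, sign kept]
  = -(12/13)    [103 ≡ 12 mod 13]
  = -(3/13)    [13 ≡ 5 mod 8 ⇒ (2/13)^2 = +1]
  = -(13/3)    [QR: 13 ≡ 1 mod 4, sign kept]
  = -(1/3)    [13 ≡ 1 mod 3]
  = -1    [(1/3) = 1]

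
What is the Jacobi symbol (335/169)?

Reduce the numerator: 335 ≡ 166 (mod 169), so (335/169) = (166/169).
Factor out 2: 166 = 2·83. Since 169 ≡ 1 (mod 8), (2/169) = +1. Now have (83/169).
169 ≡ 1 (mod 4), so quadratic reciprocity gives (83/169) = (169/83). Reduce: 169 ≡ 3 (mod 83). Now have (3/83).
Both 3 ≡ 3 and 83 ≡ 3 (mod 4), so reciprocity gives (3/83) = -(83/3). Reduce: 83 ≡ 2 (mod 3). Now have -(2/3).
Factor out 2: 2 = 2. Since 3 ≡ 3 (mod 8), (2/3) = -1. Now have (1/3).
(1/3) = 1. Collecting the sign factors: 1.

1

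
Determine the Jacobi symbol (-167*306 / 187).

0

By multiplicativity, (-167·306 / 187) = (-167 / 187)·(306 / 187).
First factor (-167 / 187):
(-167 / 187)
  = -(167 / 187)    [187 ≡ 3 mod 4 ⇒ (-1 / 187) = -1]
  = (187 / 167)    [QR: both ≡ 3 mod 4, sign flips]
  = (20 / 167)    [187 ≡ 20 mod 167]
  = (5 / 167)    [167 ≡ 7 mod 8 ⇒ (2 / 167)^2 = +1]
  = (167 / 5)    [QR: 5 ≡ 1 mod 4, sign kept]
  = (2 / 5)    [167 ≡ 2 mod 5]
  = -(1 / 5)    [5 ≡ 5 mod 8 ⇒ (2 / 5) = -1]
  = -1    [(1 / 5) = 1]
Second factor (306 / 187):
(306 / 187)
  = (119 / 187)    [306 ≡ 119 mod 187]
  = -(187 / 119)    [QR: both ≡ 3 mod 4, sign flips]
  = -(68 / 119)    [187 ≡ 68 mod 119]
  = -(17 / 119)    [119 ≡ 7 mod 8 ⇒ (2 / 119)^2 = +1]
  = -(119 / 17)    [QR: 17 ≡ 1 mod 4, sign kept]
  = -(0 / 17)    [119 ≡ 0 mod 17]
  = 0    [numerator 0, gcd > 1]
Product: (-1)·(0) = 0.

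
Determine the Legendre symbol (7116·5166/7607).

1

By multiplicativity, (7116·5166/7607) = (7116/7607)·(5166/7607).
First factor (7116/7607):
Factor out 2: 7116 = 2^2·1779. Since 7607 ≡ 7 (mod 8), (2/7607) = +1, and (2/7607)^2 = +1. Now have (1779/7607).
Both 1779 ≡ 3 and 7607 ≡ 3 (mod 4), so reciprocity gives (1779/7607) = -(7607/1779). Reduce: 7607 ≡ 491 (mod 1779). Now have -(491/1779).
Both 491 ≡ 3 and 1779 ≡ 3 (mod 4), so reciprocity gives (491/1779) = -(1779/491). Reduce: 1779 ≡ 306 (mod 491). Now have (306/491).
Factor out 2: 306 = 2·153. Since 491 ≡ 3 (mod 8), (2/491) = -1. Now have -(153/491).
153 ≡ 1 (mod 4), so quadratic reciprocity gives (153/491) = (491/153). Reduce: 491 ≡ 32 (mod 153). Now have -(32/153).
Factor out 2: 32 = 2^5. Since 153 ≡ 1 (mod 8), (2/153) = +1, and (2/153)^5 = +1. Now have -(1/153).
(1/153) = 1. Collecting the sign factors: -1.
Second factor (5166/7607):
Factor out 2: 5166 = 2·2583. Since 7607 ≡ 7 (mod 8), (2/7607) = +1. Now have (2583/7607).
Both 2583 ≡ 3 and 7607 ≡ 3 (mod 4), so reciprocity gives (2583/7607) = -(7607/2583). Reduce: 7607 ≡ 2441 (mod 2583). Now have -(2441/2583).
2441 ≡ 1 (mod 4), so quadratic reciprocity gives (2441/2583) = (2583/2441). Reduce: 2583 ≡ 142 (mod 2441). Now have -(142/2441).
Factor out 2: 142 = 2·71. Since 2441 ≡ 1 (mod 8), (2/2441) = +1. Now have -(71/2441).
2441 ≡ 1 (mod 4), so quadratic reciprocity gives (71/2441) = (2441/71). Reduce: 2441 ≡ 27 (mod 71). Now have -(27/71).
Both 27 ≡ 3 and 71 ≡ 3 (mod 4), so reciprocity gives (27/71) = -(71/27). Reduce: 71 ≡ 17 (mod 27). Now have (17/27).
17 ≡ 1 (mod 4), so quadratic reciprocity gives (17/27) = (27/17). Reduce: 27 ≡ 10 (mod 17). Now have (10/17).
Factor out 2: 10 = 2·5. Since 17 ≡ 1 (mod 8), (2/17) = +1. Now have (5/17).
5 ≡ 1 (mod 4), so quadratic reciprocity gives (5/17) = (17/5). Reduce: 17 ≡ 2 (mod 5). Now have (2/5).
Factor out 2: 2 = 2. Since 5 ≡ 5 (mod 8), (2/5) = -1. Now have -(1/5).
(1/5) = 1. Collecting the sign factors: -1.
Product: (-1)·(-1) = 1.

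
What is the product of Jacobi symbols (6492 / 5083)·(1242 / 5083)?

By multiplicativity, (6492·1242 / 5083) = (6492 / 5083)·(1242 / 5083).
First factor (6492 / 5083):
(6492 / 5083)
  = (1409 / 5083)    [6492 ≡ 1409 mod 5083]
  = (5083 / 1409)    [QR: 1409 ≡ 1 mod 4, sign kept]
  = (856 / 1409)    [5083 ≡ 856 mod 1409]
  = (107 / 1409)    [1409 ≡ 1 mod 8 ⇒ (2 / 1409)^3 = +1]
  = (1409 / 107)    [QR: 1409 ≡ 1 mod 4, sign kept]
  = (18 / 107)    [1409 ≡ 18 mod 107]
  = -(9 / 107)    [107 ≡ 3 mod 8 ⇒ (2 / 107) = -1]
  = -(107 / 9)    [QR: 9 ≡ 1 mod 4, sign kept]
  = -(8 / 9)    [107 ≡ 8 mod 9]
  = -(1 / 9)    [9 ≡ 1 mod 8 ⇒ (2 / 9)^3 = +1]
  = -1    [(1 / 9) = 1]
Second factor (1242 / 5083):
(1242 / 5083)
  = -(621 / 5083)    [5083 ≡ 3 mod 8 ⇒ (2 / 5083) = -1]
  = -(5083 / 621)    [QR: 621 ≡ 1 mod 4, sign kept]
  = -(115 / 621)    [5083 ≡ 115 mod 621]
  = -(621 / 115)    [QR: 621 ≡ 1 mod 4, sign kept]
  = -(46 / 115)    [621 ≡ 46 mod 115]
  = (23 / 115)    [115 ≡ 3 mod 8 ⇒ (2 / 115) = -1]
  = -(115 / 23)    [QR: both ≡ 3 mod 4, sign flips]
  = -(0 / 23)    [115 ≡ 0 mod 23]
  = 0    [numerator 0, gcd > 1]
Product: (-1)·(0) = 0.

0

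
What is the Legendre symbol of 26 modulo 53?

-1

Factor out 2: 26 = 2·13. Since 53 ≡ 5 (mod 8), (2|53) = -1. Now have -(13|53).
13 ≡ 1 (mod 4), so quadratic reciprocity gives (13|53) = (53|13). Reduce: 53 ≡ 1 (mod 13). Now have -(1|13).
(1|13) = 1. Collecting the sign factors: -1.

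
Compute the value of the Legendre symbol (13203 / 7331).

Reduce the numerator: 13203 ≡ 5872 (mod 7331), so (13203 / 7331) = (5872 / 7331).
Factor out 2: 5872 = 2^4·367. Since 7331 ≡ 3 (mod 8), (2 / 7331) = -1, and (2 / 7331)^4 = +1. Now have (367 / 7331).
Both 367 ≡ 3 and 7331 ≡ 3 (mod 4), so reciprocity gives (367 / 7331) = -(7331 / 367). Reduce: 7331 ≡ 358 (mod 367). Now have -(358 / 367).
Factor out 2: 358 = 2·179. Since 367 ≡ 7 (mod 8), (2 / 367) = +1. Now have -(179 / 367).
Both 179 ≡ 3 and 367 ≡ 3 (mod 4), so reciprocity gives (179 / 367) = -(367 / 179). Reduce: 367 ≡ 9 (mod 179). Now have (9 / 179).
9 ≡ 1 (mod 4), so quadratic reciprocity gives (9 / 179) = (179 / 9). Reduce: 179 ≡ 8 (mod 9). Now have (8 / 9).
Factor out 2: 8 = 2^3. Since 9 ≡ 1 (mod 8), (2 / 9) = +1, and (2 / 9)^3 = +1. Now have (1 / 9).
(1 / 9) = 1. Collecting the sign factors: 1.

1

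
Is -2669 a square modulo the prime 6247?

no

(-2669/6247)
  = -(2669/6247)    [6247 ≡ 3 mod 4 ⇒ (-1/6247) = -1]
  = -(6247/2669)    [QR: 2669 ≡ 1 mod 4, sign kept]
  = -(909/2669)    [6247 ≡ 909 mod 2669]
  = -(2669/909)    [QR: 909 ≡ 1 mod 4, sign kept]
  = -(851/909)    [2669 ≡ 851 mod 909]
  = -(909/851)    [QR: 909 ≡ 1 mod 4, sign kept]
  = -(58/851)    [909 ≡ 58 mod 851]
  = (29/851)    [851 ≡ 3 mod 8 ⇒ (2/851) = -1]
  = (851/29)    [QR: 29 ≡ 1 mod 4, sign kept]
  = (10/29)    [851 ≡ 10 mod 29]
  = -(5/29)    [29 ≡ 5 mod 8 ⇒ (2/29) = -1]
  = -(29/5)    [QR: 5 ≡ 1 mod 4, sign kept]
  = -(4/5)    [29 ≡ 4 mod 5]
  = -(1/5)    [5 ≡ 5 mod 8 ⇒ (2/5)^2 = +1]
  = -1    [(1/5) = 1]
(-2669/6247) = -1, and 6247 is prime, so -2669 is not a quadratic residue mod 6247.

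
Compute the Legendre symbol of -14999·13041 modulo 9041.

1

By multiplicativity, (-14999·13041|9041) = (-14999|9041)·(13041|9041).
First factor (-14999|9041):
Reduce the numerator: -14999 ≡ 3083 (mod 9041), so (-14999|9041) = (3083|9041).
9041 ≡ 1 (mod 4), so quadratic reciprocity gives (3083|9041) = (9041|3083). Reduce: 9041 ≡ 2875 (mod 3083). Now have (2875|3083).
Both 2875 ≡ 3 and 3083 ≡ 3 (mod 4), so reciprocity gives (2875|3083) = -(3083|2875). Reduce: 3083 ≡ 208 (mod 2875). Now have -(208|2875).
Factor out 2: 208 = 2^4·13. Since 2875 ≡ 3 (mod 8), (2|2875) = -1, and (2|2875)^4 = +1. Now have -(13|2875).
13 ≡ 1 (mod 4), so quadratic reciprocity gives (13|2875) = (2875|13). Reduce: 2875 ≡ 2 (mod 13). Now have -(2|13).
Factor out 2: 2 = 2. Since 13 ≡ 5 (mod 8), (2|13) = -1. Now have (1|13).
(1|13) = 1. Collecting the sign factors: 1.
Second factor (13041|9041):
Reduce the numerator: 13041 ≡ 4000 (mod 9041), so (13041|9041) = (4000|9041).
Factor out 2: 4000 = 2^5·125. Since 9041 ≡ 1 (mod 8), (2|9041) = +1, and (2|9041)^5 = +1. Now have (125|9041).
125 ≡ 1 (mod 4), so quadratic reciprocity gives (125|9041) = (9041|125). Reduce: 9041 ≡ 41 (mod 125). Now have (41|125).
41 ≡ 1 (mod 4), so quadratic reciprocity gives (41|125) = (125|41). Reduce: 125 ≡ 2 (mod 41). Now have (2|41).
Factor out 2: 2 = 2. Since 41 ≡ 1 (mod 8), (2|41) = +1. Now have (1|41).
(1|41) = 1. Collecting the sign factors: 1.
Product: (1)·(1) = 1.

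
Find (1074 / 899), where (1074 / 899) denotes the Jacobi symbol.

1

(1074 / 899)
  = (175 / 899)    [1074 ≡ 175 mod 899]
  = -(899 / 175)    [QR: both ≡ 3 mod 4, sign flips]
  = -(24 / 175)    [899 ≡ 24 mod 175]
  = -(3 / 175)    [175 ≡ 7 mod 8 ⇒ (2 / 175)^3 = +1]
  = (175 / 3)    [QR: both ≡ 3 mod 4, sign flips]
  = (1 / 3)    [175 ≡ 1 mod 3]
  = 1    [(1 / 3) = 1]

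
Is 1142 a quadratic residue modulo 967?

no

Reduce the numerator: 1142 ≡ 175 (mod 967), so (1142/967) = (175/967).
Both 175 ≡ 3 and 967 ≡ 3 (mod 4), so reciprocity gives (175/967) = -(967/175). Reduce: 967 ≡ 92 (mod 175). Now have -(92/175).
Factor out 2: 92 = 2^2·23. Since 175 ≡ 7 (mod 8), (2/175) = +1, and (2/175)^2 = +1. Now have -(23/175).
Both 23 ≡ 3 and 175 ≡ 3 (mod 4), so reciprocity gives (23/175) = -(175/23). Reduce: 175 ≡ 14 (mod 23). Now have (14/23).
Factor out 2: 14 = 2·7. Since 23 ≡ 7 (mod 8), (2/23) = +1. Now have (7/23).
Both 7 ≡ 3 and 23 ≡ 3 (mod 4), so reciprocity gives (7/23) = -(23/7). Reduce: 23 ≡ 2 (mod 7). Now have -(2/7).
Factor out 2: 2 = 2. Since 7 ≡ 7 (mod 8), (2/7) = +1. Now have -(1/7).
(1/7) = 1. Collecting the sign factors: -1.
The Legendre symbol is -1, so x^2 ≡ 1142 (mod 967) has no solution.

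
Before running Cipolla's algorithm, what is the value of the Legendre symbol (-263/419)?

1

Reduce the numerator: -263 ≡ 156 (mod 419), so (-263/419) = (156/419).
Factor out 2: 156 = 2^2·39. Since 419 ≡ 3 (mod 8), (2/419) = -1, and (2/419)^2 = +1. Now have (39/419).
Both 39 ≡ 3 and 419 ≡ 3 (mod 4), so reciprocity gives (39/419) = -(419/39). Reduce: 419 ≡ 29 (mod 39). Now have -(29/39).
29 ≡ 1 (mod 4), so quadratic reciprocity gives (29/39) = (39/29). Reduce: 39 ≡ 10 (mod 29). Now have -(10/29).
Factor out 2: 10 = 2·5. Since 29 ≡ 5 (mod 8), (2/29) = -1. Now have (5/29).
5 ≡ 1 (mod 4), so quadratic reciprocity gives (5/29) = (29/5). Reduce: 29 ≡ 4 (mod 5). Now have (4/5).
Factor out 2: 4 = 2^2. Since 5 ≡ 5 (mod 8), (2/5) = -1, and (2/5)^2 = +1. Now have (1/5).
(1/5) = 1. Collecting the sign factors: 1.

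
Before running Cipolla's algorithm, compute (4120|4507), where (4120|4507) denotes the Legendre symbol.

(4120|4507)
  = -(515|4507)    [4507 ≡ 3 mod 8 ⇒ (2|4507)^3 = -1]
  = (4507|515)    [QR: both ≡ 3 mod 4, sign flips]
  = (387|515)    [4507 ≡ 387 mod 515]
  = -(515|387)    [QR: both ≡ 3 mod 4, sign flips]
  = -(128|387)    [515 ≡ 128 mod 387]
  = (1|387)    [387 ≡ 3 mod 8 ⇒ (2|387)^7 = -1]
  = 1    [(1|387) = 1]

1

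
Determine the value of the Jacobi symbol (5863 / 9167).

(5863 / 9167)
  = -(9167 / 5863)    [QR: both ≡ 3 mod 4, sign flips]
  = -(3304 / 5863)    [9167 ≡ 3304 mod 5863]
  = -(413 / 5863)    [5863 ≡ 7 mod 8 ⇒ (2 / 5863)^3 = +1]
  = -(5863 / 413)    [QR: 413 ≡ 1 mod 4, sign kept]
  = -(81 / 413)    [5863 ≡ 81 mod 413]
  = -(413 / 81)    [QR: 81 ≡ 1 mod 4, sign kept]
  = -(8 / 81)    [413 ≡ 8 mod 81]
  = -(1 / 81)    [81 ≡ 1 mod 8 ⇒ (2 / 81)^3 = +1]
  = -1    [(1 / 81) = 1]

-1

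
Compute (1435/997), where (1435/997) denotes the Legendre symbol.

Reduce the numerator: 1435 ≡ 438 (mod 997), so (1435/997) = (438/997).
Factor out 2: 438 = 2·219. Since 997 ≡ 5 (mod 8), (2/997) = -1. Now have -(219/997).
997 ≡ 1 (mod 4), so quadratic reciprocity gives (219/997) = (997/219). Reduce: 997 ≡ 121 (mod 219). Now have -(121/219).
121 ≡ 1 (mod 4), so quadratic reciprocity gives (121/219) = (219/121). Reduce: 219 ≡ 98 (mod 121). Now have -(98/121).
Factor out 2: 98 = 2·49. Since 121 ≡ 1 (mod 8), (2/121) = +1. Now have -(49/121).
49 ≡ 1 (mod 4), so quadratic reciprocity gives (49/121) = (121/49). Reduce: 121 ≡ 23 (mod 49). Now have -(23/49).
49 ≡ 1 (mod 4), so quadratic reciprocity gives (23/49) = (49/23). Reduce: 49 ≡ 3 (mod 23). Now have -(3/23).
Both 3 ≡ 3 and 23 ≡ 3 (mod 4), so reciprocity gives (3/23) = -(23/3). Reduce: 23 ≡ 2 (mod 3). Now have (2/3).
Factor out 2: 2 = 2. Since 3 ≡ 3 (mod 8), (2/3) = -1. Now have -(1/3).
(1/3) = 1. Collecting the sign factors: -1.

-1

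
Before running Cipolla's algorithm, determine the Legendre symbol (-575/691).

1

(-575/691)
  = (116/691)    [-575 ≡ 116 mod 691]
  = (29/691)    [691 ≡ 3 mod 8 ⇒ (2/691)^2 = +1]
  = (691/29)    [QR: 29 ≡ 1 mod 4, sign kept]
  = (24/29)    [691 ≡ 24 mod 29]
  = -(3/29)    [29 ≡ 5 mod 8 ⇒ (2/29)^3 = -1]
  = -(29/3)    [QR: 29 ≡ 1 mod 4, sign kept]
  = -(2/3)    [29 ≡ 2 mod 3]
  = (1/3)    [3 ≡ 3 mod 8 ⇒ (2/3) = -1]
  = 1    [(1/3) = 1]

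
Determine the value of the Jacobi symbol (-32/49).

1

(-32/49)
  = (32/49)    [49 ≡ 1 mod 4 ⇒ (-1/49) = +1]
  = (1/49)    [49 ≡ 1 mod 8 ⇒ (2/49)^5 = +1]
  = 1    [(1/49) = 1]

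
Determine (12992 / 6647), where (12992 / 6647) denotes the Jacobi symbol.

-1

(12992 / 6647)
  = (6345 / 6647)    [12992 ≡ 6345 mod 6647]
  = (6647 / 6345)    [QR: 6345 ≡ 1 mod 4, sign kept]
  = (302 / 6345)    [6647 ≡ 302 mod 6345]
  = (151 / 6345)    [6345 ≡ 1 mod 8 ⇒ (2 / 6345) = +1]
  = (6345 / 151)    [QR: 6345 ≡ 1 mod 4, sign kept]
  = (3 / 151)    [6345 ≡ 3 mod 151]
  = -(151 / 3)    [QR: both ≡ 3 mod 4, sign flips]
  = -(1 / 3)    [151 ≡ 1 mod 3]
  = -1    [(1 / 3) = 1]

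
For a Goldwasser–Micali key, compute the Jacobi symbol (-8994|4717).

1

Reduce the numerator: -8994 ≡ 440 (mod 4717), so (-8994|4717) = (440|4717).
Factor out 2: 440 = 2^3·55. Since 4717 ≡ 5 (mod 8), (2|4717) = -1, and (2|4717)^3 = -1. Now have -(55|4717).
4717 ≡ 1 (mod 4), so quadratic reciprocity gives (55|4717) = (4717|55). Reduce: 4717 ≡ 42 (mod 55). Now have -(42|55).
Factor out 2: 42 = 2·21. Since 55 ≡ 7 (mod 8), (2|55) = +1. Now have -(21|55).
21 ≡ 1 (mod 4), so quadratic reciprocity gives (21|55) = (55|21). Reduce: 55 ≡ 13 (mod 21). Now have -(13|21).
13 ≡ 1 (mod 4), so quadratic reciprocity gives (13|21) = (21|13). Reduce: 21 ≡ 8 (mod 13). Now have -(8|13).
Factor out 2: 8 = 2^3. Since 13 ≡ 5 (mod 8), (2|13) = -1, and (2|13)^3 = -1. Now have (1|13).
(1|13) = 1. Collecting the sign factors: 1.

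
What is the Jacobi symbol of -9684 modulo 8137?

Reduce the numerator: -9684 ≡ 6590 (mod 8137), so (-9684/8137) = (6590/8137).
Factor out 2: 6590 = 2·3295. Since 8137 ≡ 1 (mod 8), (2/8137) = +1. Now have (3295/8137).
8137 ≡ 1 (mod 4), so quadratic reciprocity gives (3295/8137) = (8137/3295). Reduce: 8137 ≡ 1547 (mod 3295). Now have (1547/3295).
Both 1547 ≡ 3 and 3295 ≡ 3 (mod 4), so reciprocity gives (1547/3295) = -(3295/1547). Reduce: 3295 ≡ 201 (mod 1547). Now have -(201/1547).
201 ≡ 1 (mod 4), so quadratic reciprocity gives (201/1547) = (1547/201). Reduce: 1547 ≡ 140 (mod 201). Now have -(140/201).
Factor out 2: 140 = 2^2·35. Since 201 ≡ 1 (mod 8), (2/201) = +1, and (2/201)^2 = +1. Now have -(35/201).
201 ≡ 1 (mod 4), so quadratic reciprocity gives (35/201) = (201/35). Reduce: 201 ≡ 26 (mod 35). Now have -(26/35).
Factor out 2: 26 = 2·13. Since 35 ≡ 3 (mod 8), (2/35) = -1. Now have (13/35).
13 ≡ 1 (mod 4), so quadratic reciprocity gives (13/35) = (35/13). Reduce: 35 ≡ 9 (mod 13). Now have (9/13).
9 ≡ 1 (mod 4), so quadratic reciprocity gives (9/13) = (13/9). Reduce: 13 ≡ 4 (mod 9). Now have (4/9).
Factor out 2: 4 = 2^2. Since 9 ≡ 1 (mod 8), (2/9) = +1, and (2/9)^2 = +1. Now have (1/9).
(1/9) = 1. Collecting the sign factors: 1.

1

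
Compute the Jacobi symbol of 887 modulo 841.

1

(887 / 841)
  = (46 / 841)    [887 ≡ 46 mod 841]
  = (23 / 841)    [841 ≡ 1 mod 8 ⇒ (2 / 841) = +1]
  = (841 / 23)    [QR: 841 ≡ 1 mod 4, sign kept]
  = (13 / 23)    [841 ≡ 13 mod 23]
  = (23 / 13)    [QR: 13 ≡ 1 mod 4, sign kept]
  = (10 / 13)    [23 ≡ 10 mod 13]
  = -(5 / 13)    [13 ≡ 5 mod 8 ⇒ (2 / 13) = -1]
  = -(13 / 5)    [QR: 5 ≡ 1 mod 4, sign kept]
  = -(3 / 5)    [13 ≡ 3 mod 5]
  = -(5 / 3)    [QR: 5 ≡ 1 mod 4, sign kept]
  = -(2 / 3)    [5 ≡ 2 mod 3]
  = (1 / 3)    [3 ≡ 3 mod 8 ⇒ (2 / 3) = -1]
  = 1    [(1 / 3) = 1]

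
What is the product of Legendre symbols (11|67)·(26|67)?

-1

By multiplicativity, (11·26|67) = (11|67)·(26|67).
First factor (11|67):
(11|67)
  = -(67|11)    [QR: both ≡ 3 mod 4, sign flips]
  = -(1|11)    [67 ≡ 1 mod 11]
  = -1    [(1|11) = 1]
Second factor (26|67):
(26|67)
  = -(13|67)    [67 ≡ 3 mod 8 ⇒ (2|67) = -1]
  = -(67|13)    [QR: 13 ≡ 1 mod 4, sign kept]
  = -(2|13)    [67 ≡ 2 mod 13]
  = (1|13)    [13 ≡ 5 mod 8 ⇒ (2|13) = -1]
  = 1    [(1|13) = 1]
Product: (-1)·(1) = -1.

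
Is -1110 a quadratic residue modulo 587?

yes

(-1110|587)
  = (64|587)    [-1110 ≡ 64 mod 587]
  = (1|587)    [587 ≡ 3 mod 8 ⇒ (2|587)^6 = +1]
  = 1    [(1|587) = 1]
(-1110|587) = 1, and 587 is prime, so -1110 is a quadratic residue mod 587.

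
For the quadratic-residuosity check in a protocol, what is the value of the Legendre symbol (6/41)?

-1

(6/41)
  = (3/41)    [41 ≡ 1 mod 8 ⇒ (2/41) = +1]
  = (41/3)    [QR: 41 ≡ 1 mod 4, sign kept]
  = (2/3)    [41 ≡ 2 mod 3]
  = -(1/3)    [3 ≡ 3 mod 8 ⇒ (2/3) = -1]
  = -1    [(1/3) = 1]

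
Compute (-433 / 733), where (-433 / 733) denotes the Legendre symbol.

Pull out -1: (-433 / 733) = (-1 / 733)·(433 / 733). Since 733 ≡ 1 (mod 4), (-1 / 733) = +1. Now have (433 / 733).
433 ≡ 1 (mod 4), so quadratic reciprocity gives (433 / 733) = (733 / 433). Reduce: 733 ≡ 300 (mod 433). Now have (300 / 433).
Factor out 2: 300 = 2^2·75. Since 433 ≡ 1 (mod 8), (2 / 433) = +1, and (2 / 433)^2 = +1. Now have (75 / 433).
433 ≡ 1 (mod 4), so quadratic reciprocity gives (75 / 433) = (433 / 75). Reduce: 433 ≡ 58 (mod 75). Now have (58 / 75).
Factor out 2: 58 = 2·29. Since 75 ≡ 3 (mod 8), (2 / 75) = -1. Now have -(29 / 75).
29 ≡ 1 (mod 4), so quadratic reciprocity gives (29 / 75) = (75 / 29). Reduce: 75 ≡ 17 (mod 29). Now have -(17 / 29).
17 ≡ 1 (mod 4), so quadratic reciprocity gives (17 / 29) = (29 / 17). Reduce: 29 ≡ 12 (mod 17). Now have -(12 / 17).
Factor out 2: 12 = 2^2·3. Since 17 ≡ 1 (mod 8), (2 / 17) = +1, and (2 / 17)^2 = +1. Now have -(3 / 17).
17 ≡ 1 (mod 4), so quadratic reciprocity gives (3 / 17) = (17 / 3). Reduce: 17 ≡ 2 (mod 3). Now have -(2 / 3).
Factor out 2: 2 = 2. Since 3 ≡ 3 (mod 8), (2 / 3) = -1. Now have (1 / 3).
(1 / 3) = 1. Collecting the sign factors: 1.

1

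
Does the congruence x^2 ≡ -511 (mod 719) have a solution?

Reduce the numerator: -511 ≡ 208 (mod 719), so (-511/719) = (208/719).
Factor out 2: 208 = 2^4·13. Since 719 ≡ 7 (mod 8), (2/719) = +1, and (2/719)^4 = +1. Now have (13/719).
13 ≡ 1 (mod 4), so quadratic reciprocity gives (13/719) = (719/13). Reduce: 719 ≡ 4 (mod 13). Now have (4/13).
Factor out 2: 4 = 2^2. Since 13 ≡ 5 (mod 8), (2/13) = -1, and (2/13)^2 = +1. Now have (1/13).
(1/13) = 1. Collecting the sign factors: 1.
(-511/719) = 1, and 719 is prime, so -511 is a quadratic residue mod 719.

yes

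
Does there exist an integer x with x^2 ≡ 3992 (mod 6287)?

no

(3992|6287)
  = (499|6287)    [6287 ≡ 7 mod 8 ⇒ (2|6287)^3 = +1]
  = -(6287|499)    [QR: both ≡ 3 mod 4, sign flips]
  = -(299|499)    [6287 ≡ 299 mod 499]
  = (499|299)    [QR: both ≡ 3 mod 4, sign flips]
  = (200|299)    [499 ≡ 200 mod 299]
  = -(25|299)    [299 ≡ 3 mod 8 ⇒ (2|299)^3 = -1]
  = -(299|25)    [QR: 25 ≡ 1 mod 4, sign kept]
  = -(24|25)    [299 ≡ 24 mod 25]
  = -(3|25)    [25 ≡ 1 mod 8 ⇒ (2|25)^3 = +1]
  = -(25|3)    [QR: 25 ≡ 1 mod 4, sign kept]
  = -(1|3)    [25 ≡ 1 mod 3]
  = -1    [(1|3) = 1]
The Legendre symbol is -1, so x^2 ≡ 3992 (mod 6287) has no solution.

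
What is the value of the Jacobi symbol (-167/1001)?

Reduce the numerator: -167 ≡ 834 (mod 1001), so (-167/1001) = (834/1001).
Factor out 2: 834 = 2·417. Since 1001 ≡ 1 (mod 8), (2/1001) = +1. Now have (417/1001).
417 ≡ 1 (mod 4), so quadratic reciprocity gives (417/1001) = (1001/417). Reduce: 1001 ≡ 167 (mod 417). Now have (167/417).
417 ≡ 1 (mod 4), so quadratic reciprocity gives (167/417) = (417/167). Reduce: 417 ≡ 83 (mod 167). Now have (83/167).
Both 83 ≡ 3 and 167 ≡ 3 (mod 4), so reciprocity gives (83/167) = -(167/83). Reduce: 167 ≡ 1 (mod 83). Now have -(1/83).
(1/83) = 1. Collecting the sign factors: -1.

-1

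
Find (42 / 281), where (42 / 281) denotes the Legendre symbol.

Factor out 2: 42 = 2·21. Since 281 ≡ 1 (mod 8), (2 / 281) = +1. Now have (21 / 281).
21 ≡ 1 (mod 4), so quadratic reciprocity gives (21 / 281) = (281 / 21). Reduce: 281 ≡ 8 (mod 21). Now have (8 / 21).
Factor out 2: 8 = 2^3. Since 21 ≡ 5 (mod 8), (2 / 21) = -1, and (2 / 21)^3 = -1. Now have -(1 / 21).
(1 / 21) = 1. Collecting the sign factors: -1.

-1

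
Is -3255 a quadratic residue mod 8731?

(-3255/8731)
  = -(3255/8731)    [8731 ≡ 3 mod 4 ⇒ (-1/8731) = -1]
  = (8731/3255)    [QR: both ≡ 3 mod 4, sign flips]
  = (2221/3255)    [8731 ≡ 2221 mod 3255]
  = (3255/2221)    [QR: 2221 ≡ 1 mod 4, sign kept]
  = (1034/2221)    [3255 ≡ 1034 mod 2221]
  = -(517/2221)    [2221 ≡ 5 mod 8 ⇒ (2/2221) = -1]
  = -(2221/517)    [QR: 517 ≡ 1 mod 4, sign kept]
  = -(153/517)    [2221 ≡ 153 mod 517]
  = -(517/153)    [QR: 153 ≡ 1 mod 4, sign kept]
  = -(58/153)    [517 ≡ 58 mod 153]
  = -(29/153)    [153 ≡ 1 mod 8 ⇒ (2/153) = +1]
  = -(153/29)    [QR: 29 ≡ 1 mod 4, sign kept]
  = -(8/29)    [153 ≡ 8 mod 29]
  = (1/29)    [29 ≡ 5 mod 8 ⇒ (2/29)^3 = -1]
  = 1    [(1/29) = 1]
(-3255/8731) = 1, and 8731 is prime, so -3255 is a quadratic residue mod 8731.

yes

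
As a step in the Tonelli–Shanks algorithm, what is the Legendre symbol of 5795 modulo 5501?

1

(5795/5501)
  = (294/5501)    [5795 ≡ 294 mod 5501]
  = -(147/5501)    [5501 ≡ 5 mod 8 ⇒ (2/5501) = -1]
  = -(5501/147)    [QR: 5501 ≡ 1 mod 4, sign kept]
  = -(62/147)    [5501 ≡ 62 mod 147]
  = (31/147)    [147 ≡ 3 mod 8 ⇒ (2/147) = -1]
  = -(147/31)    [QR: both ≡ 3 mod 4, sign flips]
  = -(23/31)    [147 ≡ 23 mod 31]
  = (31/23)    [QR: both ≡ 3 mod 4, sign flips]
  = (8/23)    [31 ≡ 8 mod 23]
  = (1/23)    [23 ≡ 7 mod 8 ⇒ (2/23)^3 = +1]
  = 1    [(1/23) = 1]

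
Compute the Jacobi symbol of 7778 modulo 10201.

(7778/10201)
  = (3889/10201)    [10201 ≡ 1 mod 8 ⇒ (2/10201) = +1]
  = (10201/3889)    [QR: 3889 ≡ 1 mod 4, sign kept]
  = (2423/3889)    [10201 ≡ 2423 mod 3889]
  = (3889/2423)    [QR: 3889 ≡ 1 mod 4, sign kept]
  = (1466/2423)    [3889 ≡ 1466 mod 2423]
  = (733/2423)    [2423 ≡ 7 mod 8 ⇒ (2/2423) = +1]
  = (2423/733)    [QR: 733 ≡ 1 mod 4, sign kept]
  = (224/733)    [2423 ≡ 224 mod 733]
  = -(7/733)    [733 ≡ 5 mod 8 ⇒ (2/733)^5 = -1]
  = -(733/7)    [QR: 733 ≡ 1 mod 4, sign kept]
  = -(5/7)    [733 ≡ 5 mod 7]
  = -(7/5)    [QR: 5 ≡ 1 mod 4, sign kept]
  = -(2/5)    [7 ≡ 2 mod 5]
  = (1/5)    [5 ≡ 5 mod 8 ⇒ (2/5) = -1]
  = 1    [(1/5) = 1]

1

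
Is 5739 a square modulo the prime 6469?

yes

6469 ≡ 1 (mod 4), so quadratic reciprocity gives (5739/6469) = (6469/5739). Reduce: 6469 ≡ 730 (mod 5739). Now have (730/5739).
Factor out 2: 730 = 2·365. Since 5739 ≡ 3 (mod 8), (2/5739) = -1. Now have -(365/5739).
365 ≡ 1 (mod 4), so quadratic reciprocity gives (365/5739) = (5739/365). Reduce: 5739 ≡ 264 (mod 365). Now have -(264/365).
Factor out 2: 264 = 2^3·33. Since 365 ≡ 5 (mod 8), (2/365) = -1, and (2/365)^3 = -1. Now have (33/365).
33 ≡ 1 (mod 4), so quadratic reciprocity gives (33/365) = (365/33). Reduce: 365 ≡ 2 (mod 33). Now have (2/33).
Factor out 2: 2 = 2. Since 33 ≡ 1 (mod 8), (2/33) = +1. Now have (1/33).
(1/33) = 1. Collecting the sign factors: 1.
(5739/6469) = 1, and 6469 is prime, so 5739 is a quadratic residue mod 6469.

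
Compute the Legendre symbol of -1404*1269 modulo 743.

1

By multiplicativity, (-1404·1269|743) = (-1404|743)·(1269|743).
First factor (-1404|743):
(-1404|743)
  = (82|743)    [-1404 ≡ 82 mod 743]
  = (41|743)    [743 ≡ 7 mod 8 ⇒ (2|743) = +1]
  = (743|41)    [QR: 41 ≡ 1 mod 4, sign kept]
  = (5|41)    [743 ≡ 5 mod 41]
  = (41|5)    [QR: 5 ≡ 1 mod 4, sign kept]
  = (1|5)    [41 ≡ 1 mod 5]
  = 1    [(1|5) = 1]
Second factor (1269|743):
(1269|743)
  = (526|743)    [1269 ≡ 526 mod 743]
  = (263|743)    [743 ≡ 7 mod 8 ⇒ (2|743) = +1]
  = -(743|263)    [QR: both ≡ 3 mod 4, sign flips]
  = -(217|263)    [743 ≡ 217 mod 263]
  = -(263|217)    [QR: 217 ≡ 1 mod 4, sign kept]
  = -(46|217)    [263 ≡ 46 mod 217]
  = -(23|217)    [217 ≡ 1 mod 8 ⇒ (2|217) = +1]
  = -(217|23)    [QR: 217 ≡ 1 mod 4, sign kept]
  = -(10|23)    [217 ≡ 10 mod 23]
  = -(5|23)    [23 ≡ 7 mod 8 ⇒ (2|23) = +1]
  = -(23|5)    [QR: 5 ≡ 1 mod 4, sign kept]
  = -(3|5)    [23 ≡ 3 mod 5]
  = -(5|3)    [QR: 5 ≡ 1 mod 4, sign kept]
  = -(2|3)    [5 ≡ 2 mod 3]
  = (1|3)    [3 ≡ 3 mod 8 ⇒ (2|3) = -1]
  = 1    [(1|3) = 1]
Product: (1)·(1) = 1.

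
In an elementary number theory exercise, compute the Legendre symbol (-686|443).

-1

(-686|443)
  = (200|443)    [-686 ≡ 200 mod 443]
  = -(25|443)    [443 ≡ 3 mod 8 ⇒ (2|443)^3 = -1]
  = -(443|25)    [QR: 25 ≡ 1 mod 4, sign kept]
  = -(18|25)    [443 ≡ 18 mod 25]
  = -(9|25)    [25 ≡ 1 mod 8 ⇒ (2|25) = +1]
  = -(25|9)    [QR: 9 ≡ 1 mod 4, sign kept]
  = -(7|9)    [25 ≡ 7 mod 9]
  = -(9|7)    [QR: 9 ≡ 1 mod 4, sign kept]
  = -(2|7)    [9 ≡ 2 mod 7]
  = -(1|7)    [7 ≡ 7 mod 8 ⇒ (2|7) = +1]
  = -1    [(1|7) = 1]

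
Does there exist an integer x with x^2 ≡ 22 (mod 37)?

(22|37)
  = -(11|37)    [37 ≡ 5 mod 8 ⇒ (2|37) = -1]
  = -(37|11)    [QR: 37 ≡ 1 mod 4, sign kept]
  = -(4|11)    [37 ≡ 4 mod 11]
  = -(1|11)    [11 ≡ 3 mod 8 ⇒ (2|11)^2 = +1]
  = -1    [(1|11) = 1]
The Legendre symbol is -1, so x^2 ≡ 22 (mod 37) has no solution.

no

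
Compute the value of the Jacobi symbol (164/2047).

(164/2047)
  = (41/2047)    [2047 ≡ 7 mod 8 ⇒ (2/2047)^2 = +1]
  = (2047/41)    [QR: 41 ≡ 1 mod 4, sign kept]
  = (38/41)    [2047 ≡ 38 mod 41]
  = (19/41)    [41 ≡ 1 mod 8 ⇒ (2/41) = +1]
  = (41/19)    [QR: 41 ≡ 1 mod 4, sign kept]
  = (3/19)    [41 ≡ 3 mod 19]
  = -(19/3)    [QR: both ≡ 3 mod 4, sign flips]
  = -(1/3)    [19 ≡ 1 mod 3]
  = -1    [(1/3) = 1]

-1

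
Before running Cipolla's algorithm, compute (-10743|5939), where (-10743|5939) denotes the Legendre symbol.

Reduce the numerator: -10743 ≡ 1135 (mod 5939), so (-10743|5939) = (1135|5939).
Both 1135 ≡ 3 and 5939 ≡ 3 (mod 4), so reciprocity gives (1135|5939) = -(5939|1135). Reduce: 5939 ≡ 264 (mod 1135). Now have -(264|1135).
Factor out 2: 264 = 2^3·33. Since 1135 ≡ 7 (mod 8), (2|1135) = +1, and (2|1135)^3 = +1. Now have -(33|1135).
33 ≡ 1 (mod 4), so quadratic reciprocity gives (33|1135) = (1135|33). Reduce: 1135 ≡ 13 (mod 33). Now have -(13|33).
13 ≡ 1 (mod 4), so quadratic reciprocity gives (13|33) = (33|13). Reduce: 33 ≡ 7 (mod 13). Now have -(7|13).
13 ≡ 1 (mod 4), so quadratic reciprocity gives (7|13) = (13|7). Reduce: 13 ≡ 6 (mod 7). Now have -(6|7).
Factor out 2: 6 = 2·3. Since 7 ≡ 7 (mod 8), (2|7) = +1. Now have -(3|7).
Both 3 ≡ 3 and 7 ≡ 3 (mod 4), so reciprocity gives (3|7) = -(7|3). Reduce: 7 ≡ 1 (mod 3). Now have (1|3).
(1|3) = 1. Collecting the sign factors: 1.

1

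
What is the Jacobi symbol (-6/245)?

1

Pull out -1: (-6/245) = (-1/245)·(6/245). Since 245 ≡ 1 (mod 4), (-1/245) = +1. Now have (6/245).
Factor out 2: 6 = 2·3. Since 245 ≡ 5 (mod 8), (2/245) = -1. Now have -(3/245).
245 ≡ 1 (mod 4), so quadratic reciprocity gives (3/245) = (245/3). Reduce: 245 ≡ 2 (mod 3). Now have -(2/3).
Factor out 2: 2 = 2. Since 3 ≡ 3 (mod 8), (2/3) = -1. Now have (1/3).
(1/3) = 1. Collecting the sign factors: 1.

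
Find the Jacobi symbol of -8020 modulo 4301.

Pull out -1: (-8020/4301) = (-1/4301)·(8020/4301). Since 4301 ≡ 1 (mod 4), (-1/4301) = +1. Now have (8020/4301).
Reduce the numerator: 8020 ≡ 3719 (mod 4301), so (8020/4301) = (3719/4301).
4301 ≡ 1 (mod 4), so quadratic reciprocity gives (3719/4301) = (4301/3719). Reduce: 4301 ≡ 582 (mod 3719). Now have (582/3719).
Factor out 2: 582 = 2·291. Since 3719 ≡ 7 (mod 8), (2/3719) = +1. Now have (291/3719).
Both 291 ≡ 3 and 3719 ≡ 3 (mod 4), so reciprocity gives (291/3719) = -(3719/291). Reduce: 3719 ≡ 227 (mod 291). Now have -(227/291).
Both 227 ≡ 3 and 291 ≡ 3 (mod 4), so reciprocity gives (227/291) = -(291/227). Reduce: 291 ≡ 64 (mod 227). Now have (64/227).
Factor out 2: 64 = 2^6. Since 227 ≡ 3 (mod 8), (2/227) = -1, and (2/227)^6 = +1. Now have (1/227).
(1/227) = 1. Collecting the sign factors: 1.

1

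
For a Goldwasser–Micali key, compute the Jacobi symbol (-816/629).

(-816/629)
  = (442/629)    [-816 ≡ 442 mod 629]
  = -(221/629)    [629 ≡ 5 mod 8 ⇒ (2/629) = -1]
  = -(629/221)    [QR: 221 ≡ 1 mod 4, sign kept]
  = -(187/221)    [629 ≡ 187 mod 221]
  = -(221/187)    [QR: 221 ≡ 1 mod 4, sign kept]
  = -(34/187)    [221 ≡ 34 mod 187]
  = (17/187)    [187 ≡ 3 mod 8 ⇒ (2/187) = -1]
  = (187/17)    [QR: 17 ≡ 1 mod 4, sign kept]
  = (0/17)    [187 ≡ 0 mod 17]
  = 0    [numerator 0, gcd > 1]

0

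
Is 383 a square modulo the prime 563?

(383|563)
  = -(563|383)    [QR: both ≡ 3 mod 4, sign flips]
  = -(180|383)    [563 ≡ 180 mod 383]
  = -(45|383)    [383 ≡ 7 mod 8 ⇒ (2|383)^2 = +1]
  = -(383|45)    [QR: 45 ≡ 1 mod 4, sign kept]
  = -(23|45)    [383 ≡ 23 mod 45]
  = -(45|23)    [QR: 45 ≡ 1 mod 4, sign kept]
  = -(22|23)    [45 ≡ 22 mod 23]
  = -(11|23)    [23 ≡ 7 mod 8 ⇒ (2|23) = +1]
  = (23|11)    [QR: both ≡ 3 mod 4, sign flips]
  = (1|11)    [23 ≡ 1 mod 11]
  = 1    [(1|11) = 1]
The Legendre symbol is 1, so x^2 ≡ 383 (mod 563) has solution.

yes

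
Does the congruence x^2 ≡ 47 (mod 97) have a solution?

yes

(47|97)
  = (97|47)    [QR: 97 ≡ 1 mod 4, sign kept]
  = (3|47)    [97 ≡ 3 mod 47]
  = -(47|3)    [QR: both ≡ 3 mod 4, sign flips]
  = -(2|3)    [47 ≡ 2 mod 3]
  = (1|3)    [3 ≡ 3 mod 8 ⇒ (2|3) = -1]
  = 1    [(1|3) = 1]
(47|97) = 1, and 97 is prime, so 47 is a quadratic residue mod 97.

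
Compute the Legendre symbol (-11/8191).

-1

(-11/8191)
  = -(11/8191)    [8191 ≡ 3 mod 4 ⇒ (-1/8191) = -1]
  = (8191/11)    [QR: both ≡ 3 mod 4, sign flips]
  = (7/11)    [8191 ≡ 7 mod 11]
  = -(11/7)    [QR: both ≡ 3 mod 4, sign flips]
  = -(4/7)    [11 ≡ 4 mod 7]
  = -(1/7)    [7 ≡ 7 mod 8 ⇒ (2/7)^2 = +1]
  = -1    [(1/7) = 1]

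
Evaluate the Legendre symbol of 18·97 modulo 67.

By multiplicativity, (18·97/67) = (18/67)·(97/67).
First factor (18/67):
(18/67)
  = -(9/67)    [67 ≡ 3 mod 8 ⇒ (2/67) = -1]
  = -(67/9)    [QR: 9 ≡ 1 mod 4, sign kept]
  = -(4/9)    [67 ≡ 4 mod 9]
  = -(1/9)    [9 ≡ 1 mod 8 ⇒ (2/9)^2 = +1]
  = -1    [(1/9) = 1]
Second factor (97/67):
(97/67)
  = (30/67)    [97 ≡ 30 mod 67]
  = -(15/67)    [67 ≡ 3 mod 8 ⇒ (2/67) = -1]
  = (67/15)    [QR: both ≡ 3 mod 4, sign flips]
  = (7/15)    [67 ≡ 7 mod 15]
  = -(15/7)    [QR: both ≡ 3 mod 4, sign flips]
  = -(1/7)    [15 ≡ 1 mod 7]
  = -1    [(1/7) = 1]
Product: (-1)·(-1) = 1.

1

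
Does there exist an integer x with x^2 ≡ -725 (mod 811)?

no

(-725/811)
  = (86/811)    [-725 ≡ 86 mod 811]
  = -(43/811)    [811 ≡ 3 mod 8 ⇒ (2/811) = -1]
  = (811/43)    [QR: both ≡ 3 mod 4, sign flips]
  = (37/43)    [811 ≡ 37 mod 43]
  = (43/37)    [QR: 37 ≡ 1 mod 4, sign kept]
  = (6/37)    [43 ≡ 6 mod 37]
  = -(3/37)    [37 ≡ 5 mod 8 ⇒ (2/37) = -1]
  = -(37/3)    [QR: 37 ≡ 1 mod 4, sign kept]
  = -(1/3)    [37 ≡ 1 mod 3]
  = -1    [(1/3) = 1]
(-725/811) = -1, and 811 is prime, so -725 is not a quadratic residue mod 811.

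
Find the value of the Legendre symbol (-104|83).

-1

Reduce the numerator: -104 ≡ 62 (mod 83), so (-104|83) = (62|83).
Factor out 2: 62 = 2·31. Since 83 ≡ 3 (mod 8), (2|83) = -1. Now have -(31|83).
Both 31 ≡ 3 and 83 ≡ 3 (mod 4), so reciprocity gives (31|83) = -(83|31). Reduce: 83 ≡ 21 (mod 31). Now have (21|31).
21 ≡ 1 (mod 4), so quadratic reciprocity gives (21|31) = (31|21). Reduce: 31 ≡ 10 (mod 21). Now have (10|21).
Factor out 2: 10 = 2·5. Since 21 ≡ 5 (mod 8), (2|21) = -1. Now have -(5|21).
5 ≡ 1 (mod 4), so quadratic reciprocity gives (5|21) = (21|5). Reduce: 21 ≡ 1 (mod 5). Now have -(1|5).
(1|5) = 1. Collecting the sign factors: -1.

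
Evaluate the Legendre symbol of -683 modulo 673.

-1

Reduce the numerator: -683 ≡ 663 (mod 673), so (-683|673) = (663|673).
673 ≡ 1 (mod 4), so quadratic reciprocity gives (663|673) = (673|663). Reduce: 673 ≡ 10 (mod 663). Now have (10|663).
Factor out 2: 10 = 2·5. Since 663 ≡ 7 (mod 8), (2|663) = +1. Now have (5|663).
5 ≡ 1 (mod 4), so quadratic reciprocity gives (5|663) = (663|5). Reduce: 663 ≡ 3 (mod 5). Now have (3|5).
5 ≡ 1 (mod 4), so quadratic reciprocity gives (3|5) = (5|3). Reduce: 5 ≡ 2 (mod 3). Now have (2|3).
Factor out 2: 2 = 2. Since 3 ≡ 3 (mod 8), (2|3) = -1. Now have -(1|3).
(1|3) = 1. Collecting the sign factors: -1.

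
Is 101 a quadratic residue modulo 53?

no

Reduce the numerator: 101 ≡ 48 (mod 53), so (101|53) = (48|53).
Factor out 2: 48 = 2^4·3. Since 53 ≡ 5 (mod 8), (2|53) = -1, and (2|53)^4 = +1. Now have (3|53).
53 ≡ 1 (mod 4), so quadratic reciprocity gives (3|53) = (53|3). Reduce: 53 ≡ 2 (mod 3). Now have (2|3).
Factor out 2: 2 = 2. Since 3 ≡ 3 (mod 8), (2|3) = -1. Now have -(1|3).
(1|3) = 1. Collecting the sign factors: -1.
(101|53) = -1, and 53 is prime, so 101 is not a quadratic residue mod 53.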